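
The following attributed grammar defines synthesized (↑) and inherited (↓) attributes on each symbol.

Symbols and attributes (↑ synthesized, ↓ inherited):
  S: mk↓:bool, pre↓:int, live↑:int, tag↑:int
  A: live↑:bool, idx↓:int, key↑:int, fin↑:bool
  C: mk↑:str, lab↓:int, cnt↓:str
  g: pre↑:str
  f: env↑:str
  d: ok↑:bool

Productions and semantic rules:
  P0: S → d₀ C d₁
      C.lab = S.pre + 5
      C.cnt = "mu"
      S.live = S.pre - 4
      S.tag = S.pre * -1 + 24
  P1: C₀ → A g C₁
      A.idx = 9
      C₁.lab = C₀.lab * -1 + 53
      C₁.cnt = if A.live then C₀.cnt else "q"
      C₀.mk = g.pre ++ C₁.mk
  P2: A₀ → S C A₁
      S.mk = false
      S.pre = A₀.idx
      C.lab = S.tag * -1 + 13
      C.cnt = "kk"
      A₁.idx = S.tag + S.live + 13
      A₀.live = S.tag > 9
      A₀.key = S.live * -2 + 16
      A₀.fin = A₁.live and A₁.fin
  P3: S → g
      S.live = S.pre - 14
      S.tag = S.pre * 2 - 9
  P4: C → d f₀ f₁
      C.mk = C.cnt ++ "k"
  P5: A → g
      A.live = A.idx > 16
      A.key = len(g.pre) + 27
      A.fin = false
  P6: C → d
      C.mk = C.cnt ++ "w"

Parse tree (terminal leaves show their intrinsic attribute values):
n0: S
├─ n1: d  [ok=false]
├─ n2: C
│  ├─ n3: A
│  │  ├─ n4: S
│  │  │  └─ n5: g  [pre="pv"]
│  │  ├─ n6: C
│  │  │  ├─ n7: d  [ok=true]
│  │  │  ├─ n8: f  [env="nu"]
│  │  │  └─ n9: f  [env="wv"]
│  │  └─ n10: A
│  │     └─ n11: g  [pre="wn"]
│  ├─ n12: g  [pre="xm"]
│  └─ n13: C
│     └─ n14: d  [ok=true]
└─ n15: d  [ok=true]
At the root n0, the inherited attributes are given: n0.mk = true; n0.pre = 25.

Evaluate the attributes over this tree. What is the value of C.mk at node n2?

1. n0.mk = true  [given at root]
2. n0.pre = 25  [given at root]
3. n1.ok = false  [terminal]
4. n2.lab = 30  [S.pre + 5]
5. n2.cnt = "mu"  ["mu"]
6. n3.idx = 9  [9]
7. n4.mk = false  [false]
8. n4.pre = 9  [A₀.idx]
9. n5.pre = "pv"  [terminal]
10. n4.live = -5  [S.pre - 14]
11. n4.tag = 9  [S.pre * 2 - 9]
12. n6.lab = 4  [S.tag * -1 + 13]
13. n6.cnt = "kk"  ["kk"]
14. n7.ok = true  [terminal]
15. n8.env = "nu"  [terminal]
16. n9.env = "wv"  [terminal]
17. n6.mk = "kkk"  [C.cnt ++ "k"]
18. n10.idx = 17  [S.tag + S.live + 13]
19. n11.pre = "wn"  [terminal]
20. n10.live = true  [A.idx > 16]
21. n10.key = 29  [len(g.pre) + 27]
22. n10.fin = false  [false]
23. n3.live = false  [S.tag > 9]
24. n3.key = 26  [S.live * -2 + 16]
25. n3.fin = false  [A₁.live and A₁.fin]
26. n12.pre = "xm"  [terminal]
27. n13.lab = 23  [C₀.lab * -1 + 53]
28. n13.cnt = "q"  [if A.live then C₀.cnt else "q"]
29. n14.ok = true  [terminal]
30. n13.mk = "qw"  [C.cnt ++ "w"]
31. n2.mk = "xmqw"  [g.pre ++ C₁.mk]
32. n15.ok = true  [terminal]
33. n0.live = 21  [S.pre - 4]
34. n0.tag = -1  [S.pre * -1 + 24]

"xmqw"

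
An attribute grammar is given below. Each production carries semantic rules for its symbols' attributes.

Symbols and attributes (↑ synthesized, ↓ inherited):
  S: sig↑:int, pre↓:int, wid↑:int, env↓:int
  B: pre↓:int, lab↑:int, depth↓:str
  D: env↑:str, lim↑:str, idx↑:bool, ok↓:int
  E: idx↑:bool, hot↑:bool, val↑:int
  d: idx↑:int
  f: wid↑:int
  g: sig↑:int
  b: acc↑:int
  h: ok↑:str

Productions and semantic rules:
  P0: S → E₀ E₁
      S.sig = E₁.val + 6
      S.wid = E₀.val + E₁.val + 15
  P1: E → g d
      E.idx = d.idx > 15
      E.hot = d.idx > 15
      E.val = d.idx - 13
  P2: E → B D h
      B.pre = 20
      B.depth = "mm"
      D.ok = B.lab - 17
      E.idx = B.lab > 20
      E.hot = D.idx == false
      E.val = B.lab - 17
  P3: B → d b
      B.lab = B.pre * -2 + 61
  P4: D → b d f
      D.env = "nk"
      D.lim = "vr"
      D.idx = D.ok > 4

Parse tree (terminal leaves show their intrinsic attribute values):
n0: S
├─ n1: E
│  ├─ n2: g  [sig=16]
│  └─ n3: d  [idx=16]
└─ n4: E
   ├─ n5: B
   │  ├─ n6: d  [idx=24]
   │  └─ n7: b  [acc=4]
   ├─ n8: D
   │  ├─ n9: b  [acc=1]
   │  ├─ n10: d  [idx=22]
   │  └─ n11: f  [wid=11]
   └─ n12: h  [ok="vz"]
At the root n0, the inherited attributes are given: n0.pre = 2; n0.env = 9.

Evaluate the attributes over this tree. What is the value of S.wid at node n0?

22

1. n0.pre = 2  [given at root]
2. n0.env = 9  [given at root]
3. n2.sig = 16  [terminal]
4. n3.idx = 16  [terminal]
5. n1.idx = true  [d.idx > 15]
6. n1.hot = true  [d.idx > 15]
7. n1.val = 3  [d.idx - 13]
8. n5.pre = 20  [20]
9. n5.depth = "mm"  ["mm"]
10. n6.idx = 24  [terminal]
11. n7.acc = 4  [terminal]
12. n5.lab = 21  [B.pre * -2 + 61]
13. n8.ok = 4  [B.lab - 17]
14. n9.acc = 1  [terminal]
15. n10.idx = 22  [terminal]
16. n11.wid = 11  [terminal]
17. n8.env = "nk"  ["nk"]
18. n8.lim = "vr"  ["vr"]
19. n8.idx = false  [D.ok > 4]
20. n12.ok = "vz"  [terminal]
21. n4.idx = true  [B.lab > 20]
22. n4.hot = true  [D.idx == false]
23. n4.val = 4  [B.lab - 17]
24. n0.sig = 10  [E₁.val + 6]
25. n0.wid = 22  [E₀.val + E₁.val + 15]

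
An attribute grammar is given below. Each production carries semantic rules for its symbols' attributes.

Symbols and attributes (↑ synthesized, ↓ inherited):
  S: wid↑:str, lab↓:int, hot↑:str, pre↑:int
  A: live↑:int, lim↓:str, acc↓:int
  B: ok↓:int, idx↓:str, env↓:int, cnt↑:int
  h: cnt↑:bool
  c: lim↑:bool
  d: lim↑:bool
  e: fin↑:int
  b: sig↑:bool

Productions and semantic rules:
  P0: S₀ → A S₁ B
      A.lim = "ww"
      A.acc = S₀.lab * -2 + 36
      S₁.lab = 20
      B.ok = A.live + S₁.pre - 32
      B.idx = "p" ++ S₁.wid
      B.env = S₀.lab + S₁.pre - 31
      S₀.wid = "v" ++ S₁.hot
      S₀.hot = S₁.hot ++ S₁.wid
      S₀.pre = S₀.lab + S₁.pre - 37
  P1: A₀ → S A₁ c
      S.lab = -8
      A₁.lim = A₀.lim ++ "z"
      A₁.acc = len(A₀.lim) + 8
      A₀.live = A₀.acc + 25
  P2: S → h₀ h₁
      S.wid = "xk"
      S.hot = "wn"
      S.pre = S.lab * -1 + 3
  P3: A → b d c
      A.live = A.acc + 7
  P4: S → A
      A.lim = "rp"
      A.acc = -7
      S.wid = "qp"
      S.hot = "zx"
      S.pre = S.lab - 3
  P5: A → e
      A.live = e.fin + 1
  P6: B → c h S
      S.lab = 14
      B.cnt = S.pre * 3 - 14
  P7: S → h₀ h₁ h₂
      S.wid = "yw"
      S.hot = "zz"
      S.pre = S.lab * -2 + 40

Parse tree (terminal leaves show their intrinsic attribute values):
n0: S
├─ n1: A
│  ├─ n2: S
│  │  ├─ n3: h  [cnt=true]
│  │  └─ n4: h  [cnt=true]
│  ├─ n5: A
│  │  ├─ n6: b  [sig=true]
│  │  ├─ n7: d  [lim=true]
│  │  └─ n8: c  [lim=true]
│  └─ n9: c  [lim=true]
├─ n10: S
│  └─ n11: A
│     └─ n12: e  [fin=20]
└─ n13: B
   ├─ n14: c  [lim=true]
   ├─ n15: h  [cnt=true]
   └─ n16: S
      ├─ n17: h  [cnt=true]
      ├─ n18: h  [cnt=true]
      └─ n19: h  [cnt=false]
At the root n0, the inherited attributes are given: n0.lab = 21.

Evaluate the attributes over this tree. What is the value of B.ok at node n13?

4

1. n0.lab = 21  [given at root]
2. n1.lim = "ww"  ["ww"]
3. n1.acc = -6  [S₀.lab * -2 + 36]
4. n2.lab = -8  [-8]
5. n3.cnt = true  [terminal]
6. n4.cnt = true  [terminal]
7. n2.wid = "xk"  ["xk"]
8. n2.hot = "wn"  ["wn"]
9. n2.pre = 11  [S.lab * -1 + 3]
10. n5.lim = "wwz"  [A₀.lim ++ "z"]
11. n5.acc = 10  [len(A₀.lim) + 8]
12. n6.sig = true  [terminal]
13. n7.lim = true  [terminal]
14. n8.lim = true  [terminal]
15. n5.live = 17  [A.acc + 7]
16. n9.lim = true  [terminal]
17. n1.live = 19  [A₀.acc + 25]
18. n10.lab = 20  [20]
19. n11.lim = "rp"  ["rp"]
20. n11.acc = -7  [-7]
21. n12.fin = 20  [terminal]
22. n11.live = 21  [e.fin + 1]
23. n10.wid = "qp"  ["qp"]
24. n10.hot = "zx"  ["zx"]
25. n10.pre = 17  [S.lab - 3]
26. n13.ok = 4  [A.live + S₁.pre - 32]
27. n13.idx = "pqp"  ["p" ++ S₁.wid]
28. n13.env = 7  [S₀.lab + S₁.pre - 31]
29. n14.lim = true  [terminal]
30. n15.cnt = true  [terminal]
31. n16.lab = 14  [14]
32. n17.cnt = true  [terminal]
33. n18.cnt = true  [terminal]
34. n19.cnt = false  [terminal]
35. n16.wid = "yw"  ["yw"]
36. n16.hot = "zz"  ["zz"]
37. n16.pre = 12  [S.lab * -2 + 40]
38. n13.cnt = 22  [S.pre * 3 - 14]
39. n0.wid = "vzx"  ["v" ++ S₁.hot]
40. n0.hot = "zxqp"  [S₁.hot ++ S₁.wid]
41. n0.pre = 1  [S₀.lab + S₁.pre - 37]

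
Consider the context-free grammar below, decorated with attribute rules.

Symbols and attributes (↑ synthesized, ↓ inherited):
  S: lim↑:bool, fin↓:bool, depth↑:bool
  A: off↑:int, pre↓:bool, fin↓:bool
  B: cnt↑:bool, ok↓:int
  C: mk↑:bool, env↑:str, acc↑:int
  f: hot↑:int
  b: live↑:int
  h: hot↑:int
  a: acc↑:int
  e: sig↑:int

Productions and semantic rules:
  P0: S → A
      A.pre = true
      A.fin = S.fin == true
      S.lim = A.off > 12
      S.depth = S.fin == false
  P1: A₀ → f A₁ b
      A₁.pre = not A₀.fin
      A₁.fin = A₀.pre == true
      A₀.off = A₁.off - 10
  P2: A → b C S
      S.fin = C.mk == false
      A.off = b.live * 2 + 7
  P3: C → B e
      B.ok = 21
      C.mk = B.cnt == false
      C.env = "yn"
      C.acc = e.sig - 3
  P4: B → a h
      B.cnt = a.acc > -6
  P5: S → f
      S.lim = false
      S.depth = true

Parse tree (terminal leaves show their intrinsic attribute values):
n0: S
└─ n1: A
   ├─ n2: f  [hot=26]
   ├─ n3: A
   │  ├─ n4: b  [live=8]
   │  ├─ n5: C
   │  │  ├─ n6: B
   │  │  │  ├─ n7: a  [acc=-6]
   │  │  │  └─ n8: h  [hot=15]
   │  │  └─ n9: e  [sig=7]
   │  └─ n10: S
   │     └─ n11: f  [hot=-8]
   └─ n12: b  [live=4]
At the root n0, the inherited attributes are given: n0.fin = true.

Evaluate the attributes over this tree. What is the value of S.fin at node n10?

1. n0.fin = true  [given at root]
2. n1.pre = true  [true]
3. n1.fin = true  [S.fin == true]
4. n2.hot = 26  [terminal]
5. n3.pre = false  [not A₀.fin]
6. n3.fin = true  [A₀.pre == true]
7. n4.live = 8  [terminal]
8. n6.ok = 21  [21]
9. n7.acc = -6  [terminal]
10. n8.hot = 15  [terminal]
11. n6.cnt = false  [a.acc > -6]
12. n9.sig = 7  [terminal]
13. n5.mk = true  [B.cnt == false]
14. n5.env = "yn"  ["yn"]
15. n5.acc = 4  [e.sig - 3]
16. n10.fin = false  [C.mk == false]
17. n11.hot = -8  [terminal]
18. n10.lim = false  [false]
19. n10.depth = true  [true]
20. n3.off = 23  [b.live * 2 + 7]
21. n12.live = 4  [terminal]
22. n1.off = 13  [A₁.off - 10]
23. n0.lim = true  [A.off > 12]
24. n0.depth = false  [S.fin == false]

false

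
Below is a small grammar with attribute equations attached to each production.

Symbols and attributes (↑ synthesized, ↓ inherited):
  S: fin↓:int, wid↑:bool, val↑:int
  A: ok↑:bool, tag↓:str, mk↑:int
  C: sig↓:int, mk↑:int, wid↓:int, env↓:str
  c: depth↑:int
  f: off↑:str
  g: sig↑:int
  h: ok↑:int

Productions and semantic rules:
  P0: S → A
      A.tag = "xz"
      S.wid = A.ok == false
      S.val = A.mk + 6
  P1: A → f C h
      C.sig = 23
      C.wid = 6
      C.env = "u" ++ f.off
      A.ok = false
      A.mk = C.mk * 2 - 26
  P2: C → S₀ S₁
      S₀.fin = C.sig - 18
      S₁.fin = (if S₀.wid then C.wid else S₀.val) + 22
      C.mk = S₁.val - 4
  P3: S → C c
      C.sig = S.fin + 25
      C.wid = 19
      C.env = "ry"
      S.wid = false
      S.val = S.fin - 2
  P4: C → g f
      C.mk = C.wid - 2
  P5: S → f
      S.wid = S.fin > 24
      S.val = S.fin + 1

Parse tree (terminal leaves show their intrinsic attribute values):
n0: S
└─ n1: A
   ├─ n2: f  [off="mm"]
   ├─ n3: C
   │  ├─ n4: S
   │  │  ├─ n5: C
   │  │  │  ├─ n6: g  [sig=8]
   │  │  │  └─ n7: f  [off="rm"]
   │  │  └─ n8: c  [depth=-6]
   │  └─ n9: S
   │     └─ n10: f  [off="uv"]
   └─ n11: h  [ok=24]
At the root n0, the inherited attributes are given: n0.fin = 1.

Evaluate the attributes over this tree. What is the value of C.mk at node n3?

22

1. n0.fin = 1  [given at root]
2. n1.tag = "xz"  ["xz"]
3. n2.off = "mm"  [terminal]
4. n3.sig = 23  [23]
5. n3.wid = 6  [6]
6. n3.env = "umm"  ["u" ++ f.off]
7. n4.fin = 5  [C.sig - 18]
8. n5.sig = 30  [S.fin + 25]
9. n5.wid = 19  [19]
10. n5.env = "ry"  ["ry"]
11. n6.sig = 8  [terminal]
12. n7.off = "rm"  [terminal]
13. n5.mk = 17  [C.wid - 2]
14. n8.depth = -6  [terminal]
15. n4.wid = false  [false]
16. n4.val = 3  [S.fin - 2]
17. n9.fin = 25  [(if S₀.wid then C.wid else S₀.val) + 22]
18. n10.off = "uv"  [terminal]
19. n9.wid = true  [S.fin > 24]
20. n9.val = 26  [S.fin + 1]
21. n3.mk = 22  [S₁.val - 4]
22. n11.ok = 24  [terminal]
23. n1.ok = false  [false]
24. n1.mk = 18  [C.mk * 2 - 26]
25. n0.wid = true  [A.ok == false]
26. n0.val = 24  [A.mk + 6]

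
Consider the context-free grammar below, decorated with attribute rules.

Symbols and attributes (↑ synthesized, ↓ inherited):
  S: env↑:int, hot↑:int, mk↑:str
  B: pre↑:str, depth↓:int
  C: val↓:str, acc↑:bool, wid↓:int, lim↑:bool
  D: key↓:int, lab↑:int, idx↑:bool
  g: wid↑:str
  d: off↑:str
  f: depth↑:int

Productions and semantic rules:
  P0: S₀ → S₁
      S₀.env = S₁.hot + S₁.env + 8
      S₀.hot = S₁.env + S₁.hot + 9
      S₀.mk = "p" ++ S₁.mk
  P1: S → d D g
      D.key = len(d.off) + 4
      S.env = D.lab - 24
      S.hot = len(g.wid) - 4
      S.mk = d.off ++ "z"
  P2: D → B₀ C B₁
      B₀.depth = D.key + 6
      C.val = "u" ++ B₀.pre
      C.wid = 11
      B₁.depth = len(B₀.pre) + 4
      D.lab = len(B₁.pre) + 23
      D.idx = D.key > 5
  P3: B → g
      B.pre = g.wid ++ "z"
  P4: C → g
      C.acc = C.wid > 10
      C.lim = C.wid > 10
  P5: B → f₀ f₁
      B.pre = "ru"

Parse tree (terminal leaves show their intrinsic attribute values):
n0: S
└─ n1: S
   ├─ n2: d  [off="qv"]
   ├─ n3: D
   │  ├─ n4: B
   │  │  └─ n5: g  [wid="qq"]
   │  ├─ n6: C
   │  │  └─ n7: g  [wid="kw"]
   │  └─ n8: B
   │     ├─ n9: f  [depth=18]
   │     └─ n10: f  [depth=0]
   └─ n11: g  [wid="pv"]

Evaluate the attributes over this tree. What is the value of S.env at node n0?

7

1. n2.off = "qv"  [terminal]
2. n3.key = 6  [len(d.off) + 4]
3. n4.depth = 12  [D.key + 6]
4. n5.wid = "qq"  [terminal]
5. n4.pre = "qqz"  [g.wid ++ "z"]
6. n6.val = "uqqz"  ["u" ++ B₀.pre]
7. n6.wid = 11  [11]
8. n7.wid = "kw"  [terminal]
9. n6.acc = true  [C.wid > 10]
10. n6.lim = true  [C.wid > 10]
11. n8.depth = 7  [len(B₀.pre) + 4]
12. n9.depth = 18  [terminal]
13. n10.depth = 0  [terminal]
14. n8.pre = "ru"  ["ru"]
15. n3.lab = 25  [len(B₁.pre) + 23]
16. n3.idx = true  [D.key > 5]
17. n11.wid = "pv"  [terminal]
18. n1.env = 1  [D.lab - 24]
19. n1.hot = -2  [len(g.wid) - 4]
20. n1.mk = "qvz"  [d.off ++ "z"]
21. n0.env = 7  [S₁.hot + S₁.env + 8]
22. n0.hot = 8  [S₁.env + S₁.hot + 9]
23. n0.mk = "pqvz"  ["p" ++ S₁.mk]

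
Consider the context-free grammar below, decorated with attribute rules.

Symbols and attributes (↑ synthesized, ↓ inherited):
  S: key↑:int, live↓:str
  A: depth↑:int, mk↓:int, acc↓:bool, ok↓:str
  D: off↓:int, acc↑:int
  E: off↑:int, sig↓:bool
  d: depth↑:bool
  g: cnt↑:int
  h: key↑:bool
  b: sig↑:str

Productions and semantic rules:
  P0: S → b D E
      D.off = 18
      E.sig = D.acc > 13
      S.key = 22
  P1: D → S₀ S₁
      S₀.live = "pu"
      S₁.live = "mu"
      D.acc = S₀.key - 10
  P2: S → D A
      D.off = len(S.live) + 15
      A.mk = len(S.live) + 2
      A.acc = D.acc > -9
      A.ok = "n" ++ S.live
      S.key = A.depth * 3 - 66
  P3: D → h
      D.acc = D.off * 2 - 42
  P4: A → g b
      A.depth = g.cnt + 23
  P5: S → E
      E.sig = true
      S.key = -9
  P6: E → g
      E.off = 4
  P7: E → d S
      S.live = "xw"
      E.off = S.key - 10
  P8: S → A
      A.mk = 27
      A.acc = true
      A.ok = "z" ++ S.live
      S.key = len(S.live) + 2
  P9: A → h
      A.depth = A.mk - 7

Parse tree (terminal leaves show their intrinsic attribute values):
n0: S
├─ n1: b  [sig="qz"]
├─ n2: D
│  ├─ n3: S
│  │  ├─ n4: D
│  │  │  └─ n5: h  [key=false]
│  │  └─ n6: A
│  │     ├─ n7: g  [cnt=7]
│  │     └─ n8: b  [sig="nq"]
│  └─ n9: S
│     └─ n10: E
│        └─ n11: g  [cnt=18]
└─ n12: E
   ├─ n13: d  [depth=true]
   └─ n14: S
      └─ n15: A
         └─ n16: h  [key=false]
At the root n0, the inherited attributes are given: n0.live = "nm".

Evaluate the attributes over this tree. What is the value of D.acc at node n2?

14

1. n0.live = "nm"  [given at root]
2. n1.sig = "qz"  [terminal]
3. n2.off = 18  [18]
4. n3.live = "pu"  ["pu"]
5. n4.off = 17  [len(S.live) + 15]
6. n5.key = false  [terminal]
7. n4.acc = -8  [D.off * 2 - 42]
8. n6.mk = 4  [len(S.live) + 2]
9. n6.acc = true  [D.acc > -9]
10. n6.ok = "npu"  ["n" ++ S.live]
11. n7.cnt = 7  [terminal]
12. n8.sig = "nq"  [terminal]
13. n6.depth = 30  [g.cnt + 23]
14. n3.key = 24  [A.depth * 3 - 66]
15. n9.live = "mu"  ["mu"]
16. n10.sig = true  [true]
17. n11.cnt = 18  [terminal]
18. n10.off = 4  [4]
19. n9.key = -9  [-9]
20. n2.acc = 14  [S₀.key - 10]
21. n12.sig = true  [D.acc > 13]
22. n13.depth = true  [terminal]
23. n14.live = "xw"  ["xw"]
24. n15.mk = 27  [27]
25. n15.acc = true  [true]
26. n15.ok = "zxw"  ["z" ++ S.live]
27. n16.key = false  [terminal]
28. n15.depth = 20  [A.mk - 7]
29. n14.key = 4  [len(S.live) + 2]
30. n12.off = -6  [S.key - 10]
31. n0.key = 22  [22]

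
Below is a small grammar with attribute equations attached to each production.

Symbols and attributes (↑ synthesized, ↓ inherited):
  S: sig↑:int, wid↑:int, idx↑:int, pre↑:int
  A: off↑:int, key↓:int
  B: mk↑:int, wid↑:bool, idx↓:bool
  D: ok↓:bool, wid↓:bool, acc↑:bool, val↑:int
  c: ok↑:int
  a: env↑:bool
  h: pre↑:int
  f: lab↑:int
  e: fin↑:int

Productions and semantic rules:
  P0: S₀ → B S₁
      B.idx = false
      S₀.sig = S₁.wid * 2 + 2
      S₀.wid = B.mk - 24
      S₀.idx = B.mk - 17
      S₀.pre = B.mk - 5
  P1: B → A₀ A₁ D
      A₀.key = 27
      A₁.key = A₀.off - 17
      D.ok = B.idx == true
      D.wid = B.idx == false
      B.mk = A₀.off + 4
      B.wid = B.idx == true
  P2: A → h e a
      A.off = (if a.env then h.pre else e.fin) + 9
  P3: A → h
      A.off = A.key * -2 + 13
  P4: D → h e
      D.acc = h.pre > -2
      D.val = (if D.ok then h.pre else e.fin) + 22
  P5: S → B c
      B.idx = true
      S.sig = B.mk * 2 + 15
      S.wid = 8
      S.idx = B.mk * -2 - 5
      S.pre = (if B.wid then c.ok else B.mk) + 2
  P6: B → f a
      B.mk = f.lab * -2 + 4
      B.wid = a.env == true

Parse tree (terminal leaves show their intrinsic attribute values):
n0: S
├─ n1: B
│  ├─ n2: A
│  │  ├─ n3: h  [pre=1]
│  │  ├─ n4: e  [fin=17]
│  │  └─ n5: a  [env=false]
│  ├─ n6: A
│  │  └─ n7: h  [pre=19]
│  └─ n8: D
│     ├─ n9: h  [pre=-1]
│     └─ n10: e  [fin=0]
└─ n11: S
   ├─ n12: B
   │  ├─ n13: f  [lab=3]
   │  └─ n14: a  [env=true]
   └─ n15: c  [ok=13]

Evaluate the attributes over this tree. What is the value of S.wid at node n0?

1. n1.idx = false  [false]
2. n2.key = 27  [27]
3. n3.pre = 1  [terminal]
4. n4.fin = 17  [terminal]
5. n5.env = false  [terminal]
6. n2.off = 26  [(if a.env then h.pre else e.fin) + 9]
7. n6.key = 9  [A₀.off - 17]
8. n7.pre = 19  [terminal]
9. n6.off = -5  [A.key * -2 + 13]
10. n8.ok = false  [B.idx == true]
11. n8.wid = true  [B.idx == false]
12. n9.pre = -1  [terminal]
13. n10.fin = 0  [terminal]
14. n8.acc = true  [h.pre > -2]
15. n8.val = 22  [(if D.ok then h.pre else e.fin) + 22]
16. n1.mk = 30  [A₀.off + 4]
17. n1.wid = false  [B.idx == true]
18. n12.idx = true  [true]
19. n13.lab = 3  [terminal]
20. n14.env = true  [terminal]
21. n12.mk = -2  [f.lab * -2 + 4]
22. n12.wid = true  [a.env == true]
23. n15.ok = 13  [terminal]
24. n11.sig = 11  [B.mk * 2 + 15]
25. n11.wid = 8  [8]
26. n11.idx = -1  [B.mk * -2 - 5]
27. n11.pre = 15  [(if B.wid then c.ok else B.mk) + 2]
28. n0.sig = 18  [S₁.wid * 2 + 2]
29. n0.wid = 6  [B.mk - 24]
30. n0.idx = 13  [B.mk - 17]
31. n0.pre = 25  [B.mk - 5]

6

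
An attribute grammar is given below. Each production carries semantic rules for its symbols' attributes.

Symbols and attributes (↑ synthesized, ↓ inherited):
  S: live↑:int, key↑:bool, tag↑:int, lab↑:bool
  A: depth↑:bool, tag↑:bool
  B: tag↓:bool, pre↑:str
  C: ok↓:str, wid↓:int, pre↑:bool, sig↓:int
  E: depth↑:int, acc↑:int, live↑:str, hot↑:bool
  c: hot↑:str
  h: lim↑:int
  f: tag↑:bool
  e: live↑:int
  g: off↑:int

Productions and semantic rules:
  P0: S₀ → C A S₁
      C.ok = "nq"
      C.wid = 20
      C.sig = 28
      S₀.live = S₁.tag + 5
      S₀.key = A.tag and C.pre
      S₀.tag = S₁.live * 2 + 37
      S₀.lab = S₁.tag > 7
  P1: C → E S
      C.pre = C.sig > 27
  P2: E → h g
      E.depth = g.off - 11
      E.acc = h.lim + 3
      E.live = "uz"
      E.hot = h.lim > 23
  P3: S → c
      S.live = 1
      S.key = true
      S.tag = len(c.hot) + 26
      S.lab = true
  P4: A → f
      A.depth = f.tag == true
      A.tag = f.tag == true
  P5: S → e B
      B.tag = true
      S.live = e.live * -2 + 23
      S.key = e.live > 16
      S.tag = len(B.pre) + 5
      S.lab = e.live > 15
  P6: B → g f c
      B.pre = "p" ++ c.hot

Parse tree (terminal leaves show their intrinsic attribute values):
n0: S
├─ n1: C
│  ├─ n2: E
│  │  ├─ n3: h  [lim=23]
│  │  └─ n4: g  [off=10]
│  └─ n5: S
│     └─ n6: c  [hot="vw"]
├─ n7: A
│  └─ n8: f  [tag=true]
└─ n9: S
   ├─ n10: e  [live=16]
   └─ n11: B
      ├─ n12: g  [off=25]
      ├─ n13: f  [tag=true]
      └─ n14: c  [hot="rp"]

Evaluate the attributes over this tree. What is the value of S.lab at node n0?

1. n1.ok = "nq"  ["nq"]
2. n1.wid = 20  [20]
3. n1.sig = 28  [28]
4. n3.lim = 23  [terminal]
5. n4.off = 10  [terminal]
6. n2.depth = -1  [g.off - 11]
7. n2.acc = 26  [h.lim + 3]
8. n2.live = "uz"  ["uz"]
9. n2.hot = false  [h.lim > 23]
10. n6.hot = "vw"  [terminal]
11. n5.live = 1  [1]
12. n5.key = true  [true]
13. n5.tag = 28  [len(c.hot) + 26]
14. n5.lab = true  [true]
15. n1.pre = true  [C.sig > 27]
16. n8.tag = true  [terminal]
17. n7.depth = true  [f.tag == true]
18. n7.tag = true  [f.tag == true]
19. n10.live = 16  [terminal]
20. n11.tag = true  [true]
21. n12.off = 25  [terminal]
22. n13.tag = true  [terminal]
23. n14.hot = "rp"  [terminal]
24. n11.pre = "prp"  ["p" ++ c.hot]
25. n9.live = -9  [e.live * -2 + 23]
26. n9.key = false  [e.live > 16]
27. n9.tag = 8  [len(B.pre) + 5]
28. n9.lab = true  [e.live > 15]
29. n0.live = 13  [S₁.tag + 5]
30. n0.key = true  [A.tag and C.pre]
31. n0.tag = 19  [S₁.live * 2 + 37]
32. n0.lab = true  [S₁.tag > 7]

true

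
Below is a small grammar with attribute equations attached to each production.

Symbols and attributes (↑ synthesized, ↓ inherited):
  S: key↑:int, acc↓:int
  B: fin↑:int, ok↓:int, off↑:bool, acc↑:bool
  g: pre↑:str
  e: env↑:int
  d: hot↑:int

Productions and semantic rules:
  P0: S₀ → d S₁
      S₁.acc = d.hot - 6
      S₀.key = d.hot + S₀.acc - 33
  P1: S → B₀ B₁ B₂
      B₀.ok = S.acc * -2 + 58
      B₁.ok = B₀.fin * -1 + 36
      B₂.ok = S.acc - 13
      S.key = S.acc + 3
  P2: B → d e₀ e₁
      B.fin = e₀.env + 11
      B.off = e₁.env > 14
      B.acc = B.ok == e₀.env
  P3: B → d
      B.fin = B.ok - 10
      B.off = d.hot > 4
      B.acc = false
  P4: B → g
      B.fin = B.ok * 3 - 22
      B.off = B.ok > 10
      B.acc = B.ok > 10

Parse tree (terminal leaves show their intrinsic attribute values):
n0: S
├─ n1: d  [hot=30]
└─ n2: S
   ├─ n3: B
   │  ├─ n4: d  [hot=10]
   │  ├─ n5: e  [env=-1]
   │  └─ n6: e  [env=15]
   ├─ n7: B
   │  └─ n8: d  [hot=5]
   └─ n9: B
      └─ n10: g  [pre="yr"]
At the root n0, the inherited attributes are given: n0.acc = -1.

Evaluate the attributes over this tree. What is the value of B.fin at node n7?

16

1. n0.acc = -1  [given at root]
2. n1.hot = 30  [terminal]
3. n2.acc = 24  [d.hot - 6]
4. n3.ok = 10  [S.acc * -2 + 58]
5. n4.hot = 10  [terminal]
6. n5.env = -1  [terminal]
7. n6.env = 15  [terminal]
8. n3.fin = 10  [e₀.env + 11]
9. n3.off = true  [e₁.env > 14]
10. n3.acc = false  [B.ok == e₀.env]
11. n7.ok = 26  [B₀.fin * -1 + 36]
12. n8.hot = 5  [terminal]
13. n7.fin = 16  [B.ok - 10]
14. n7.off = true  [d.hot > 4]
15. n7.acc = false  [false]
16. n9.ok = 11  [S.acc - 13]
17. n10.pre = "yr"  [terminal]
18. n9.fin = 11  [B.ok * 3 - 22]
19. n9.off = true  [B.ok > 10]
20. n9.acc = true  [B.ok > 10]
21. n2.key = 27  [S.acc + 3]
22. n0.key = -4  [d.hot + S₀.acc - 33]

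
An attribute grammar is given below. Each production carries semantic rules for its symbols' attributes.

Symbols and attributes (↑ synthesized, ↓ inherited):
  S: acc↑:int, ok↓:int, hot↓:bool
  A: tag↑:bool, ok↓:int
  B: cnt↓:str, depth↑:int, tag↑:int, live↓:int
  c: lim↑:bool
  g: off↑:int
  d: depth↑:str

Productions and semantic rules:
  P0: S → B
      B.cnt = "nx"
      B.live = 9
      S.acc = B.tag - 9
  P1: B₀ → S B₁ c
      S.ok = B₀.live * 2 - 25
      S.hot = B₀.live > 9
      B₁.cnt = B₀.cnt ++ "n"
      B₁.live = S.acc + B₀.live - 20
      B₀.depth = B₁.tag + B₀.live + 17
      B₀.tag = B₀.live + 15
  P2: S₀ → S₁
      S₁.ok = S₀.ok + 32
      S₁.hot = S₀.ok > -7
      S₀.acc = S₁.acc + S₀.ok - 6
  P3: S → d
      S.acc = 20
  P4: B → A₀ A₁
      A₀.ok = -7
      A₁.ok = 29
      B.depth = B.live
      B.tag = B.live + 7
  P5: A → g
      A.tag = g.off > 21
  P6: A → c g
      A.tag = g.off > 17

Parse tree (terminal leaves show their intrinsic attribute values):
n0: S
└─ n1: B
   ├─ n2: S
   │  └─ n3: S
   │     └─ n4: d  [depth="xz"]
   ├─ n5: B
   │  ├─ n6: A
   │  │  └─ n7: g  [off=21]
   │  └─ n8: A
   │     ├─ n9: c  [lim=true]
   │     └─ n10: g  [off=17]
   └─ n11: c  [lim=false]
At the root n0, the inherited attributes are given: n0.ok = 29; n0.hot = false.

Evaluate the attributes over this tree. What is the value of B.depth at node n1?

29

1. n0.ok = 29  [given at root]
2. n0.hot = false  [given at root]
3. n1.cnt = "nx"  ["nx"]
4. n1.live = 9  [9]
5. n2.ok = -7  [B₀.live * 2 - 25]
6. n2.hot = false  [B₀.live > 9]
7. n3.ok = 25  [S₀.ok + 32]
8. n3.hot = false  [S₀.ok > -7]
9. n4.depth = "xz"  [terminal]
10. n3.acc = 20  [20]
11. n2.acc = 7  [S₁.acc + S₀.ok - 6]
12. n5.cnt = "nxn"  [B₀.cnt ++ "n"]
13. n5.live = -4  [S.acc + B₀.live - 20]
14. n6.ok = -7  [-7]
15. n7.off = 21  [terminal]
16. n6.tag = false  [g.off > 21]
17. n8.ok = 29  [29]
18. n9.lim = true  [terminal]
19. n10.off = 17  [terminal]
20. n8.tag = false  [g.off > 17]
21. n5.depth = -4  [B.live]
22. n5.tag = 3  [B.live + 7]
23. n11.lim = false  [terminal]
24. n1.depth = 29  [B₁.tag + B₀.live + 17]
25. n1.tag = 24  [B₀.live + 15]
26. n0.acc = 15  [B.tag - 9]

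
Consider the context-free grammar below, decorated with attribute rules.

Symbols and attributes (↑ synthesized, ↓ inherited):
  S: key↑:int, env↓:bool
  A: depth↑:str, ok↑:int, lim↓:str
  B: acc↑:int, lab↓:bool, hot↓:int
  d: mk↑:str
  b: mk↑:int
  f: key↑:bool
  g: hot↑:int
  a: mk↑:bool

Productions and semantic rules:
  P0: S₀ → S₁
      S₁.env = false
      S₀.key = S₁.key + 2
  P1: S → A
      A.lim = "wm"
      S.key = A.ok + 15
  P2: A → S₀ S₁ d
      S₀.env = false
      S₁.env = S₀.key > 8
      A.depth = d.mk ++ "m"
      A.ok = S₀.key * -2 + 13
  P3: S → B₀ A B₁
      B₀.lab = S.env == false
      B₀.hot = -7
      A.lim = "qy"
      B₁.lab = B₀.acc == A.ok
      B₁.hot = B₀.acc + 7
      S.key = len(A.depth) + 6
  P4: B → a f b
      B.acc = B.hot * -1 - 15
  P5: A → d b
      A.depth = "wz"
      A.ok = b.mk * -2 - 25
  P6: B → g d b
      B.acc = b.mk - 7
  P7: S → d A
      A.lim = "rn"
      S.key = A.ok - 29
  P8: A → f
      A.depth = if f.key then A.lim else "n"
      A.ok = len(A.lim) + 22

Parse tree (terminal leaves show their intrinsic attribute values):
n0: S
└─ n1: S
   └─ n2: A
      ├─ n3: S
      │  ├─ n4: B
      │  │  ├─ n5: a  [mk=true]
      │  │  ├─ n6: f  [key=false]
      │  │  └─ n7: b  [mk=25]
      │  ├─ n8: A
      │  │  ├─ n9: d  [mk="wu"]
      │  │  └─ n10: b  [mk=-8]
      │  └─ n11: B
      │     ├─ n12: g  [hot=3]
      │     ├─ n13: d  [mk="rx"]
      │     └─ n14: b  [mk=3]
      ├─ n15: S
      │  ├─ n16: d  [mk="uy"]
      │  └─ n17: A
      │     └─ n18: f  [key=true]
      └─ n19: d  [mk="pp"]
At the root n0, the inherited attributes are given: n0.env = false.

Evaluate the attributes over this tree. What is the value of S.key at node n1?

12

1. n0.env = false  [given at root]
2. n1.env = false  [false]
3. n2.lim = "wm"  ["wm"]
4. n3.env = false  [false]
5. n4.lab = true  [S.env == false]
6. n4.hot = -7  [-7]
7. n5.mk = true  [terminal]
8. n6.key = false  [terminal]
9. n7.mk = 25  [terminal]
10. n4.acc = -8  [B.hot * -1 - 15]
11. n8.lim = "qy"  ["qy"]
12. n9.mk = "wu"  [terminal]
13. n10.mk = -8  [terminal]
14. n8.depth = "wz"  ["wz"]
15. n8.ok = -9  [b.mk * -2 - 25]
16. n11.lab = false  [B₀.acc == A.ok]
17. n11.hot = -1  [B₀.acc + 7]
18. n12.hot = 3  [terminal]
19. n13.mk = "rx"  [terminal]
20. n14.mk = 3  [terminal]
21. n11.acc = -4  [b.mk - 7]
22. n3.key = 8  [len(A.depth) + 6]
23. n15.env = false  [S₀.key > 8]
24. n16.mk = "uy"  [terminal]
25. n17.lim = "rn"  ["rn"]
26. n18.key = true  [terminal]
27. n17.depth = "rn"  [if f.key then A.lim else "n"]
28. n17.ok = 24  [len(A.lim) + 22]
29. n15.key = -5  [A.ok - 29]
30. n19.mk = "pp"  [terminal]
31. n2.depth = "ppm"  [d.mk ++ "m"]
32. n2.ok = -3  [S₀.key * -2 + 13]
33. n1.key = 12  [A.ok + 15]
34. n0.key = 14  [S₁.key + 2]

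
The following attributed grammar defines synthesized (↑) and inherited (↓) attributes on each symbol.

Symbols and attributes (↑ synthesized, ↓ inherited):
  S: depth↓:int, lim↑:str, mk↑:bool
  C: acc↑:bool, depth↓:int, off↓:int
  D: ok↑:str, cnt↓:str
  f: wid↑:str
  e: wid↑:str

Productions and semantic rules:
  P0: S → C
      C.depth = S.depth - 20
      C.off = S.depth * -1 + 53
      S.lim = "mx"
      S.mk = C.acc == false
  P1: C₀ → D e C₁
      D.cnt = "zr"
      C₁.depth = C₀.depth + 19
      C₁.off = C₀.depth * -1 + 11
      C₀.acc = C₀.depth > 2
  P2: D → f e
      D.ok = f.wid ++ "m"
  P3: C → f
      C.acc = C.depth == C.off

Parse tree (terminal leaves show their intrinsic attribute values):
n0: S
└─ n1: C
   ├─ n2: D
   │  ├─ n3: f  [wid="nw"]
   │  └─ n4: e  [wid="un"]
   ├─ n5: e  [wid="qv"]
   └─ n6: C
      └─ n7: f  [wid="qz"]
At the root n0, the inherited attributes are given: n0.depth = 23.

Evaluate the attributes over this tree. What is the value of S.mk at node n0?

1. n0.depth = 23  [given at root]
2. n1.depth = 3  [S.depth - 20]
3. n1.off = 30  [S.depth * -1 + 53]
4. n2.cnt = "zr"  ["zr"]
5. n3.wid = "nw"  [terminal]
6. n4.wid = "un"  [terminal]
7. n2.ok = "nwm"  [f.wid ++ "m"]
8. n5.wid = "qv"  [terminal]
9. n6.depth = 22  [C₀.depth + 19]
10. n6.off = 8  [C₀.depth * -1 + 11]
11. n7.wid = "qz"  [terminal]
12. n6.acc = false  [C.depth == C.off]
13. n1.acc = true  [C₀.depth > 2]
14. n0.lim = "mx"  ["mx"]
15. n0.mk = false  [C.acc == false]

false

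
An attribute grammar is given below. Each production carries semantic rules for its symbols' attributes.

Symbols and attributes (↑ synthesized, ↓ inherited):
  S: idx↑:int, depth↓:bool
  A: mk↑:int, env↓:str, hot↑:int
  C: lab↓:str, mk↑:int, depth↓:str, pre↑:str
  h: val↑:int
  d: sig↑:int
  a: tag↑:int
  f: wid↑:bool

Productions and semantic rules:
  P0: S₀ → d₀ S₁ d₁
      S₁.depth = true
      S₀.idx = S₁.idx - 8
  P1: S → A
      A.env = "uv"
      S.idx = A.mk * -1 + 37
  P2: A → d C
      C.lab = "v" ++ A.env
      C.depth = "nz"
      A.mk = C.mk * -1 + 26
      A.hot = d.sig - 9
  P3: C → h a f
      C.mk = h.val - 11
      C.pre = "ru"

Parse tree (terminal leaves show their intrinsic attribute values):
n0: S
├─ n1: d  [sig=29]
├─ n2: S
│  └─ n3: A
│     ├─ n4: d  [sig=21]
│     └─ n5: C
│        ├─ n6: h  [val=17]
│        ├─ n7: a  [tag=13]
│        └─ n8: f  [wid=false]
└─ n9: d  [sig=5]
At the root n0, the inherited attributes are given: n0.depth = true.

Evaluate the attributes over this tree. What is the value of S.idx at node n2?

17

1. n0.depth = true  [given at root]
2. n1.sig = 29  [terminal]
3. n2.depth = true  [true]
4. n3.env = "uv"  ["uv"]
5. n4.sig = 21  [terminal]
6. n5.lab = "vuv"  ["v" ++ A.env]
7. n5.depth = "nz"  ["nz"]
8. n6.val = 17  [terminal]
9. n7.tag = 13  [terminal]
10. n8.wid = false  [terminal]
11. n5.mk = 6  [h.val - 11]
12. n5.pre = "ru"  ["ru"]
13. n3.mk = 20  [C.mk * -1 + 26]
14. n3.hot = 12  [d.sig - 9]
15. n2.idx = 17  [A.mk * -1 + 37]
16. n9.sig = 5  [terminal]
17. n0.idx = 9  [S₁.idx - 8]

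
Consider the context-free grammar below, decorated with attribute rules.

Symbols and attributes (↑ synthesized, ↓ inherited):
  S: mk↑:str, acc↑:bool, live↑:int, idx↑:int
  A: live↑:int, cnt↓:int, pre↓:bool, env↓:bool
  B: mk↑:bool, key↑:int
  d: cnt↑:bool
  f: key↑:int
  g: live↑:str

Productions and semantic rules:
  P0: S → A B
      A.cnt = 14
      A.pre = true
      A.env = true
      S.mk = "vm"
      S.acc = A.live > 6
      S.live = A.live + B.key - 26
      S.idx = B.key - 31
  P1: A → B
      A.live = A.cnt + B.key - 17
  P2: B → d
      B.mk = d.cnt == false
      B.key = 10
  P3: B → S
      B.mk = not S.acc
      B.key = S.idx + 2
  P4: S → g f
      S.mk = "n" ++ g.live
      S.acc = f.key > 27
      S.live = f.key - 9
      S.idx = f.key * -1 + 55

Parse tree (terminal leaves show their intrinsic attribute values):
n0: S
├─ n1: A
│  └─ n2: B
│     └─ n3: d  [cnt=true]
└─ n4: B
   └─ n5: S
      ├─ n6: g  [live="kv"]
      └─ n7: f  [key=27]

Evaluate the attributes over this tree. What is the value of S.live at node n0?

1. n1.cnt = 14  [14]
2. n1.pre = true  [true]
3. n1.env = true  [true]
4. n3.cnt = true  [terminal]
5. n2.mk = false  [d.cnt == false]
6. n2.key = 10  [10]
7. n1.live = 7  [A.cnt + B.key - 17]
8. n6.live = "kv"  [terminal]
9. n7.key = 27  [terminal]
10. n5.mk = "nkv"  ["n" ++ g.live]
11. n5.acc = false  [f.key > 27]
12. n5.live = 18  [f.key - 9]
13. n5.idx = 28  [f.key * -1 + 55]
14. n4.mk = true  [not S.acc]
15. n4.key = 30  [S.idx + 2]
16. n0.mk = "vm"  ["vm"]
17. n0.acc = true  [A.live > 6]
18. n0.live = 11  [A.live + B.key - 26]
19. n0.idx = -1  [B.key - 31]

11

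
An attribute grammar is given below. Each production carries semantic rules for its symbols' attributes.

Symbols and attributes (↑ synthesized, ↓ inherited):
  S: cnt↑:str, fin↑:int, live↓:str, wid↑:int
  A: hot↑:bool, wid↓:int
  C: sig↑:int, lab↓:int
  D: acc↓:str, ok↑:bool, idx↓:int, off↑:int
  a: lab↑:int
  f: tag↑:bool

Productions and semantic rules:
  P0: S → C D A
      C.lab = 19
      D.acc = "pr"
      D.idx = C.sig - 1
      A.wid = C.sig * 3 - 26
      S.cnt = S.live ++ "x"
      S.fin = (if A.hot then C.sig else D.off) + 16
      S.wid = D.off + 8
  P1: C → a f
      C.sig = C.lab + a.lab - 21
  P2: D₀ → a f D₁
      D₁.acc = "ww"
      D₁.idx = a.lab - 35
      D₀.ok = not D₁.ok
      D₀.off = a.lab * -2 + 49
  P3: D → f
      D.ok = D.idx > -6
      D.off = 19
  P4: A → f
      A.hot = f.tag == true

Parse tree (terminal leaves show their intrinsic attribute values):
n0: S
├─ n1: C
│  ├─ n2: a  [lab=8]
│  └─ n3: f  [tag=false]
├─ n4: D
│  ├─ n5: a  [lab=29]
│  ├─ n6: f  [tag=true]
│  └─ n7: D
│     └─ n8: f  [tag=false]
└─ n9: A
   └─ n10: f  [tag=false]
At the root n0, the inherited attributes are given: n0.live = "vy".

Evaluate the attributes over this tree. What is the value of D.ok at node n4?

true

1. n0.live = "vy"  [given at root]
2. n1.lab = 19  [19]
3. n2.lab = 8  [terminal]
4. n3.tag = false  [terminal]
5. n1.sig = 6  [C.lab + a.lab - 21]
6. n4.acc = "pr"  ["pr"]
7. n4.idx = 5  [C.sig - 1]
8. n5.lab = 29  [terminal]
9. n6.tag = true  [terminal]
10. n7.acc = "ww"  ["ww"]
11. n7.idx = -6  [a.lab - 35]
12. n8.tag = false  [terminal]
13. n7.ok = false  [D.idx > -6]
14. n7.off = 19  [19]
15. n4.ok = true  [not D₁.ok]
16. n4.off = -9  [a.lab * -2 + 49]
17. n9.wid = -8  [C.sig * 3 - 26]
18. n10.tag = false  [terminal]
19. n9.hot = false  [f.tag == true]
20. n0.cnt = "vyx"  [S.live ++ "x"]
21. n0.fin = 7  [(if A.hot then C.sig else D.off) + 16]
22. n0.wid = -1  [D.off + 8]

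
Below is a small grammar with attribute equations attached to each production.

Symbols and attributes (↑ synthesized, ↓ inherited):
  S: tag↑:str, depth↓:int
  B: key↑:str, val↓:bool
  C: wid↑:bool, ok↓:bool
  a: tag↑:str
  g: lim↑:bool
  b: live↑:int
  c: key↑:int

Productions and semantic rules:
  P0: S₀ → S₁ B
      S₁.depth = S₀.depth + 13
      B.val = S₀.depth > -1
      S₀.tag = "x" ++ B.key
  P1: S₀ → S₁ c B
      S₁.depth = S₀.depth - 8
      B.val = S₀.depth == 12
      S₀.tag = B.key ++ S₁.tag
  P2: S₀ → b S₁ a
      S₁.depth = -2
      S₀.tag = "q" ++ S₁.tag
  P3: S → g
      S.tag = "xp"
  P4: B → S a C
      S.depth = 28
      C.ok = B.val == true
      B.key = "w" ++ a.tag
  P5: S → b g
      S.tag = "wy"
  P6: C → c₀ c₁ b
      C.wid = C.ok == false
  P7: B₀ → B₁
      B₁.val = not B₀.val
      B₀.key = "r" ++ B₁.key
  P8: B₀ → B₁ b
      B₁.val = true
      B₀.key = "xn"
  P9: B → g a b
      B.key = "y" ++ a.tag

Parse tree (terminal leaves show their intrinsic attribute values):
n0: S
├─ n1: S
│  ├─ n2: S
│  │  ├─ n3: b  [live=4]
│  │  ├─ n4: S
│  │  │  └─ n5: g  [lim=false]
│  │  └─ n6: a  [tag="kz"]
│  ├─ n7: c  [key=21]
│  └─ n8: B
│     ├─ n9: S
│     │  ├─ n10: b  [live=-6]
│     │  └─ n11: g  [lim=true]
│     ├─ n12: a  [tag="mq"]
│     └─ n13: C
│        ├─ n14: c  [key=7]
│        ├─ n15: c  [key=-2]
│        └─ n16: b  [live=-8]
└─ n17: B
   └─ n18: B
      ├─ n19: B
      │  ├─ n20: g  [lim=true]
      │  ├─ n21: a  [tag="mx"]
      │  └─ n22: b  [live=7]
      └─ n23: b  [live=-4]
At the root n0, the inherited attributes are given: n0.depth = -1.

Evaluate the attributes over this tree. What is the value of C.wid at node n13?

1. n0.depth = -1  [given at root]
2. n1.depth = 12  [S₀.depth + 13]
3. n2.depth = 4  [S₀.depth - 8]
4. n3.live = 4  [terminal]
5. n4.depth = -2  [-2]
6. n5.lim = false  [terminal]
7. n4.tag = "xp"  ["xp"]
8. n6.tag = "kz"  [terminal]
9. n2.tag = "qxp"  ["q" ++ S₁.tag]
10. n7.key = 21  [terminal]
11. n8.val = true  [S₀.depth == 12]
12. n9.depth = 28  [28]
13. n10.live = -6  [terminal]
14. n11.lim = true  [terminal]
15. n9.tag = "wy"  ["wy"]
16. n12.tag = "mq"  [terminal]
17. n13.ok = true  [B.val == true]
18. n14.key = 7  [terminal]
19. n15.key = -2  [terminal]
20. n16.live = -8  [terminal]
21. n13.wid = false  [C.ok == false]
22. n8.key = "wmq"  ["w" ++ a.tag]
23. n1.tag = "wmqqxp"  [B.key ++ S₁.tag]
24. n17.val = false  [S₀.depth > -1]
25. n18.val = true  [not B₀.val]
26. n19.val = true  [true]
27. n20.lim = true  [terminal]
28. n21.tag = "mx"  [terminal]
29. n22.live = 7  [terminal]
30. n19.key = "ymx"  ["y" ++ a.tag]
31. n23.live = -4  [terminal]
32. n18.key = "xn"  ["xn"]
33. n17.key = "rxn"  ["r" ++ B₁.key]
34. n0.tag = "xrxn"  ["x" ++ B.key]

false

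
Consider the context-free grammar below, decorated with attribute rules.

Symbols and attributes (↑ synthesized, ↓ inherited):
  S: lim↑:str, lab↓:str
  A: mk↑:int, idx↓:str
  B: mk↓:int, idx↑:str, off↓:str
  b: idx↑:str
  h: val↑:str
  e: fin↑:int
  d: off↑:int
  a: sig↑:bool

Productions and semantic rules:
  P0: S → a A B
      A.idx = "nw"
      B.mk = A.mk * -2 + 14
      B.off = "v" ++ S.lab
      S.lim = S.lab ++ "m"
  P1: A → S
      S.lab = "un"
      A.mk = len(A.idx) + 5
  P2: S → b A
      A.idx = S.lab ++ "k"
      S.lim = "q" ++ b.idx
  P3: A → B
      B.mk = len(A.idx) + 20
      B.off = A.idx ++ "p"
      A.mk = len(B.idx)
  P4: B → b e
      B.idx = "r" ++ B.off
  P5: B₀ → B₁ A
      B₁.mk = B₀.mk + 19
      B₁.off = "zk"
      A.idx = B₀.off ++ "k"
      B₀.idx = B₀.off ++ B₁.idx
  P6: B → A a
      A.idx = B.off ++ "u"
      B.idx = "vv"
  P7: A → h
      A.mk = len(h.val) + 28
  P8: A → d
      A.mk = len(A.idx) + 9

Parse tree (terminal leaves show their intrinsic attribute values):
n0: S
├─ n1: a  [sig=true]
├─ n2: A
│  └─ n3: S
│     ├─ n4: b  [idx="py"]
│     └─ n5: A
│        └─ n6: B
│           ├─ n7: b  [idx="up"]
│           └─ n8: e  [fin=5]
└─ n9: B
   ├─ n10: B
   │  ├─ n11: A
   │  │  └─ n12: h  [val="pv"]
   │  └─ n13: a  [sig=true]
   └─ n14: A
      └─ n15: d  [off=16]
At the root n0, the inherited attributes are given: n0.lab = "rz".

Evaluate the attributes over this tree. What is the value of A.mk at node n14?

1. n0.lab = "rz"  [given at root]
2. n1.sig = true  [terminal]
3. n2.idx = "nw"  ["nw"]
4. n3.lab = "un"  ["un"]
5. n4.idx = "py"  [terminal]
6. n5.idx = "unk"  [S.lab ++ "k"]
7. n6.mk = 23  [len(A.idx) + 20]
8. n6.off = "unkp"  [A.idx ++ "p"]
9. n7.idx = "up"  [terminal]
10. n8.fin = 5  [terminal]
11. n6.idx = "runkp"  ["r" ++ B.off]
12. n5.mk = 5  [len(B.idx)]
13. n3.lim = "qpy"  ["q" ++ b.idx]
14. n2.mk = 7  [len(A.idx) + 5]
15. n9.mk = 0  [A.mk * -2 + 14]
16. n9.off = "vrz"  ["v" ++ S.lab]
17. n10.mk = 19  [B₀.mk + 19]
18. n10.off = "zk"  ["zk"]
19. n11.idx = "zku"  [B.off ++ "u"]
20. n12.val = "pv"  [terminal]
21. n11.mk = 30  [len(h.val) + 28]
22. n13.sig = true  [terminal]
23. n10.idx = "vv"  ["vv"]
24. n14.idx = "vrzk"  [B₀.off ++ "k"]
25. n15.off = 16  [terminal]
26. n14.mk = 13  [len(A.idx) + 9]
27. n9.idx = "vrzvv"  [B₀.off ++ B₁.idx]
28. n0.lim = "rzm"  [S.lab ++ "m"]

13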